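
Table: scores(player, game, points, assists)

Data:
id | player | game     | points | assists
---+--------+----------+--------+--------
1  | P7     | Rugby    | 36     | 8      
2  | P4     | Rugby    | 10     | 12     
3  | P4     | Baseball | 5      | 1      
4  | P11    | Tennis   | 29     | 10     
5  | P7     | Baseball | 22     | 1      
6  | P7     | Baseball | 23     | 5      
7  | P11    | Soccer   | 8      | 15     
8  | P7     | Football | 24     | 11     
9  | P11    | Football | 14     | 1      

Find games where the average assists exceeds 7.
SELECT game, AVG(assists)
FROM scores
GROUP BY game
HAVING AVG(assists) > 7

Result:
  Rugby: avg=10.00
  Soccer: avg=15.00
  Tennis: avg=10.00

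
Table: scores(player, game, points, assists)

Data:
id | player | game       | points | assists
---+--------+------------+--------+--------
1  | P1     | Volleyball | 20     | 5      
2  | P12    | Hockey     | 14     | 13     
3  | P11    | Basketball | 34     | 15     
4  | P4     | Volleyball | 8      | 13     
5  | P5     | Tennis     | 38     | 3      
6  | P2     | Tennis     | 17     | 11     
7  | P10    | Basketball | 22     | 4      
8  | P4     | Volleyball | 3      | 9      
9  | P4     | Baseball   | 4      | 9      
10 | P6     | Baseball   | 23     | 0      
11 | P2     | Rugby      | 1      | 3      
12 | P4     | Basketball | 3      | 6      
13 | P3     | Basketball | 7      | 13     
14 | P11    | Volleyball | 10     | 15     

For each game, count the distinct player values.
SELECT game, COUNT(DISTINCT player)
FROM scores
GROUP BY game

Result:
  Baseball: 2 distinct
  Basketball: 4 distinct
  Hockey: 1 distinct
  Rugby: 1 distinct
  Tennis: 2 distinct
  Volleyball: 3 distinct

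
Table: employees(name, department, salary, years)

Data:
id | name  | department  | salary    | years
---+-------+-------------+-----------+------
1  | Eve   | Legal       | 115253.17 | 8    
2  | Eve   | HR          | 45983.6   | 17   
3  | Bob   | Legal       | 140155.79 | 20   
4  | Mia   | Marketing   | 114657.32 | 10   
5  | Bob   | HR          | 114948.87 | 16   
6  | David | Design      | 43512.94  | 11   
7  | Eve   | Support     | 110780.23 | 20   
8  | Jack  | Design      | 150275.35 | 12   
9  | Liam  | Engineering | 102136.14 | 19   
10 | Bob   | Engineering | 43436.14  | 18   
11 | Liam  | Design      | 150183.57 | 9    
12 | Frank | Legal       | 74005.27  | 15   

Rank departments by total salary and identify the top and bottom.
SELECT department, SUM(salary)
FROM employees
GROUP BY department
ORDER BY SUM(salary)

All groups:
  Support: 110780.23
  Marketing: 114657.32
  Engineering: 145572.28
  HR: 160932.47
  Legal: 329414.23
  Design: 343971.86

Highest: Design (343971.86)
Lowest: Support (110780.23)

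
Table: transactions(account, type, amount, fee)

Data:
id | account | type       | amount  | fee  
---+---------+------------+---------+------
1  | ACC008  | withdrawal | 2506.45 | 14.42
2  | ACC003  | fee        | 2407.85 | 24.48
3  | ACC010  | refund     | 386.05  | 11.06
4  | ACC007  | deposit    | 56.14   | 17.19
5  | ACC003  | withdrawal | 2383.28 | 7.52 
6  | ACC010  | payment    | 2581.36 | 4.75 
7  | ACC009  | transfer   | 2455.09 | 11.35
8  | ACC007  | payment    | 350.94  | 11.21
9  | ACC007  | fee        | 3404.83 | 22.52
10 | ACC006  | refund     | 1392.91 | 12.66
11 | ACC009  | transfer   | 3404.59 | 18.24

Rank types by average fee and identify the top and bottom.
SELECT type, AVG(fee)
FROM transactions
GROUP BY type
ORDER BY AVG(fee)

All groups:
  payment: 7.98
  withdrawal: 10.97
  refund: 11.86
  transfer: 14.80
  deposit: 17.19
  fee: 23.50

Highest: fee (23.50)
Lowest: payment (7.98)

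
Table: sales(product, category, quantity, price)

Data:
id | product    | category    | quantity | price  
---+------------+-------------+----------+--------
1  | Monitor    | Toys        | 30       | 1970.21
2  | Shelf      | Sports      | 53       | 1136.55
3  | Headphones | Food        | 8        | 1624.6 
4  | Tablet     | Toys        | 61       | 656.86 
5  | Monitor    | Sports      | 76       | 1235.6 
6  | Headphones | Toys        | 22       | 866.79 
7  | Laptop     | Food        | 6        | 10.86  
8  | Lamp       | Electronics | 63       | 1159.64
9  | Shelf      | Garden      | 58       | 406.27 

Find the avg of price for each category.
SELECT category, AVG(price) as result
FROM sales
GROUP BY category

Result:
  Electronics: 1159.64
  Food: 817.73
  Garden: 406.27
  Sports: 1186.08
  Toys: 1164.62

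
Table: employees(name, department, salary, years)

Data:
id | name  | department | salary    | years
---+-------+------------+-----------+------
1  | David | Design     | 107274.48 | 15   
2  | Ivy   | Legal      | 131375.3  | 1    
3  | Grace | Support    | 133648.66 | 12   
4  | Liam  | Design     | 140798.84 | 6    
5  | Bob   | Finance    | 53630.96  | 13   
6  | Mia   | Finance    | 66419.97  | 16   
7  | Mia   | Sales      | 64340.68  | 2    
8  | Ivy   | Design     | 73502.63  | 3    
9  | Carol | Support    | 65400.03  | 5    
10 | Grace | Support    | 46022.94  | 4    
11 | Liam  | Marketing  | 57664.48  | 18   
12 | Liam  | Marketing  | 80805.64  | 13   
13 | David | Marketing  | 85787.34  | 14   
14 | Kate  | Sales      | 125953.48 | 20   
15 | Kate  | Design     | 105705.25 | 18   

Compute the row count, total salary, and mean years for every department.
SELECT department,
       COUNT(*) as cnt,
       SUM(salary) as total_salary,
       AVG(years) as avg_years
FROM employees
GROUP BY department

Result:
  Design: 4 records, 427281.20 total salary, 10.50 avg years
  Finance: 2 records, 120050.93 total salary, 14.50 avg years
  Legal: 1 records, 131375.30 total salary, 1.00 avg years
  Marketing: 3 records, 224257.46 total salary, 15.00 avg years
  Sales: 2 records, 190294.16 total salary, 11.00 avg years
  Support: 3 records, 245071.63 total salary, 7.00 avg years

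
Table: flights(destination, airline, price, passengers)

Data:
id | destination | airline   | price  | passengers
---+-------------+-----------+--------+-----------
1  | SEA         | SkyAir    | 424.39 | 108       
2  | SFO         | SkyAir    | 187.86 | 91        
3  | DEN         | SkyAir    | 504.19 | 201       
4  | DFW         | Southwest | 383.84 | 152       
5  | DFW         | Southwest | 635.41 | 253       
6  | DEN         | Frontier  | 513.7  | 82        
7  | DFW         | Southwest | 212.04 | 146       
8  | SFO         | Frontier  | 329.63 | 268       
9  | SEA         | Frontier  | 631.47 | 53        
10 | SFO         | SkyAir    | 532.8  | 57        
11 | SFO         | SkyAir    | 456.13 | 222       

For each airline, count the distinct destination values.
SELECT airline, COUNT(DISTINCT destination)
FROM flights
GROUP BY airline

Result:
  Frontier: 3 distinct
  SkyAir: 3 distinct
  Southwest: 1 distinct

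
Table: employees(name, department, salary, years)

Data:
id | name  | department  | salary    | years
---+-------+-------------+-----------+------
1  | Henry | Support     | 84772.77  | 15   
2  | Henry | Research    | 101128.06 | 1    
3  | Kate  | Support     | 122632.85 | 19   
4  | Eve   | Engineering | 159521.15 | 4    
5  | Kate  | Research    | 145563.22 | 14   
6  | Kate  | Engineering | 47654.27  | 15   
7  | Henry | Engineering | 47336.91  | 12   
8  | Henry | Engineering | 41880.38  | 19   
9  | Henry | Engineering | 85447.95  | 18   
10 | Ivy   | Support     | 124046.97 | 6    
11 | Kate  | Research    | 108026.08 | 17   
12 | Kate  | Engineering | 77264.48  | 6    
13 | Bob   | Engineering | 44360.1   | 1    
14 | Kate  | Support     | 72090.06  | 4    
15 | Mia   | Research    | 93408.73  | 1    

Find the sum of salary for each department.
SELECT department, SUM(salary) as result
FROM employees
GROUP BY department

Result:
  Engineering: 503465.24
  Research: 448126.09
  Support: 403542.65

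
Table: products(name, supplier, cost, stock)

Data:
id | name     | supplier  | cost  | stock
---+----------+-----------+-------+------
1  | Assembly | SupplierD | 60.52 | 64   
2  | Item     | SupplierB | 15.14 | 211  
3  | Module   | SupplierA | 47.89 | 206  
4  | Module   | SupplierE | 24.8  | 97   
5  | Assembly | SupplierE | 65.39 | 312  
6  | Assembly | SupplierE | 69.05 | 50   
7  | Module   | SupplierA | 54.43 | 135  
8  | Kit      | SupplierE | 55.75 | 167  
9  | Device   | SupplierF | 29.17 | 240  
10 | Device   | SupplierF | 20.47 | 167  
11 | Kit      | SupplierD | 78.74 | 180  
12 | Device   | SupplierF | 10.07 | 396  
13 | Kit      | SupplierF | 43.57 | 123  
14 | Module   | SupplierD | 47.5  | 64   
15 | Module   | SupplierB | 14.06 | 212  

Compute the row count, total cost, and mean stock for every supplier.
SELECT supplier,
       COUNT(*) as cnt,
       SUM(cost) as total_cost,
       AVG(stock) as avg_stock
FROM products
GROUP BY supplier

Result:
  SupplierA: 2 records, 102.32 total cost, 170.50 avg stock
  SupplierB: 2 records, 29.20 total cost, 211.50 avg stock
  SupplierD: 3 records, 186.76 total cost, 102.67 avg stock
  SupplierE: 4 records, 214.99 total cost, 156.50 avg stock
  SupplierF: 4 records, 103.28 total cost, 231.50 avg stock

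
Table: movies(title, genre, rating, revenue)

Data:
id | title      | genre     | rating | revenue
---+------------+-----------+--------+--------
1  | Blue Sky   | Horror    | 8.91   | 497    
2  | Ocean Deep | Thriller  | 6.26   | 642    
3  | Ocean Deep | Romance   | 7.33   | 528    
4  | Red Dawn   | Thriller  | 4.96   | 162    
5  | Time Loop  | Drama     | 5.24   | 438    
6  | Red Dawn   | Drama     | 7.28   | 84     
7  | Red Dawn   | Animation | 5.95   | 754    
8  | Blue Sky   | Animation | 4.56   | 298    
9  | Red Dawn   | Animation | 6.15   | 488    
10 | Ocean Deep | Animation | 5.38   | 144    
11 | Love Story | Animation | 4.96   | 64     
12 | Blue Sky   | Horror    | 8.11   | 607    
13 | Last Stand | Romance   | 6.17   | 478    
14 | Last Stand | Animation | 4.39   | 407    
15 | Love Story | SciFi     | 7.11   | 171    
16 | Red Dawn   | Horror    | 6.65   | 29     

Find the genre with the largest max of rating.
SELECT genre, MAX(rating) as val
FROM movies
GROUP BY genre
ORDER BY val DESC
LIMIT 1

Result: Horror with max(rating) = 8.91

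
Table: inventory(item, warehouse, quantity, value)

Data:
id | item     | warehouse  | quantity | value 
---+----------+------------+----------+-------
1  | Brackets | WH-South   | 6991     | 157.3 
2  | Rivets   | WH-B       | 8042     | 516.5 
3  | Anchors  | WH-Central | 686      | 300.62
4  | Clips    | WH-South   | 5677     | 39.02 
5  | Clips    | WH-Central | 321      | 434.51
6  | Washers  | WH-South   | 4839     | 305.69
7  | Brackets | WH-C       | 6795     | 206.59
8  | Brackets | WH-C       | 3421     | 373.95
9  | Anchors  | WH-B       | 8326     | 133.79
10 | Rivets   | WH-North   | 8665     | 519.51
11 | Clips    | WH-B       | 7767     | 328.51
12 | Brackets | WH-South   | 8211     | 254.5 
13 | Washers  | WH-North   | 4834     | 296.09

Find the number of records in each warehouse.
SELECT warehouse, COUNT(*) as count
FROM inventory
GROUP BY warehouse

Result:
  WH-B: 3
  WH-C: 2
  WH-Central: 2
  WH-North: 2
  WH-South: 4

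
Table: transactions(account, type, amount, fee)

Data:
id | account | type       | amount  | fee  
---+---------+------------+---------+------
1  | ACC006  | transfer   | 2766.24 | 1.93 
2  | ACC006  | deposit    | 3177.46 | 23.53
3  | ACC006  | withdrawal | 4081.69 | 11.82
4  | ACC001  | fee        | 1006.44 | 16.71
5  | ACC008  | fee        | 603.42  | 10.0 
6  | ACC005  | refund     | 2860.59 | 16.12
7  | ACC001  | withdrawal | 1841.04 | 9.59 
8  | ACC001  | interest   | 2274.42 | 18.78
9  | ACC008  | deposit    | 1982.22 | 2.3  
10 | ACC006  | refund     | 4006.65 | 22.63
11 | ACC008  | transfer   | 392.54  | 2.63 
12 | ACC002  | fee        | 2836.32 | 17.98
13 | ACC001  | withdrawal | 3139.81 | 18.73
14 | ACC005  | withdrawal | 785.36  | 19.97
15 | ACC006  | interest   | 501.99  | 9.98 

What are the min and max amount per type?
SELECT type, MIN(amount), MAX(amount)
FROM transactions
GROUP BY type

Result:
  deposit: min=1982.22, max=3177.46
  fee: min=603.42, max=2836.32
  interest: min=501.99, max=2274.42
  refund: min=2860.59, max=4006.65
  transfer: min=392.54, max=2766.24
  withdrawal: min=785.36, max=4081.69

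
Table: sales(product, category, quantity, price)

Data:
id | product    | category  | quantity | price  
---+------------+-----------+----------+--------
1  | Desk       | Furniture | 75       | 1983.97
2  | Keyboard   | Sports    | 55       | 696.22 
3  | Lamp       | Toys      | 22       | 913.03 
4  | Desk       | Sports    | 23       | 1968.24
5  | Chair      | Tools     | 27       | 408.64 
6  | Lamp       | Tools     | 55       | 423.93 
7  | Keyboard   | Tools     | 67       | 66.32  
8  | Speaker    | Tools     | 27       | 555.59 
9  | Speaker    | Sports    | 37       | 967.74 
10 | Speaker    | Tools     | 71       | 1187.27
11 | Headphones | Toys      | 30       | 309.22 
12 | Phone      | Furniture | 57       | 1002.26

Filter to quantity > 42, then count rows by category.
SELECT category, COUNT(*)
FROM sales
WHERE quantity > 42
GROUP BY category

Note: WHERE filters rows before grouping.

Result:
  Furniture: 2
  Sports: 1
  Tools: 3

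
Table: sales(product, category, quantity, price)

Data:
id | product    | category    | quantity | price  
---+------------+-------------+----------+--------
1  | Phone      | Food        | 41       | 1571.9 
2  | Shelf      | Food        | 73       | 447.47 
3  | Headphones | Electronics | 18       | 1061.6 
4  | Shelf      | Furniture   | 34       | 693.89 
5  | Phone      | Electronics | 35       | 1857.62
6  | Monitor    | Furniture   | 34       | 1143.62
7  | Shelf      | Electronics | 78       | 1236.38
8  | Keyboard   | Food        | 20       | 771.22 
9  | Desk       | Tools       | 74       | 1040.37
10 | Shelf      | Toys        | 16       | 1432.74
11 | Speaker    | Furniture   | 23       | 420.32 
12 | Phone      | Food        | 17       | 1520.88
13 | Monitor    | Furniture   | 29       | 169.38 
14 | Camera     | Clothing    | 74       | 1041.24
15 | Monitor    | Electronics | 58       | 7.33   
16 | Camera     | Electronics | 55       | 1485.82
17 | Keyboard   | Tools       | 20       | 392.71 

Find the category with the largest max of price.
SELECT category, MAX(price) as val
FROM sales
GROUP BY category
ORDER BY val DESC
LIMIT 1

Result: Electronics with max(price) = 1857.62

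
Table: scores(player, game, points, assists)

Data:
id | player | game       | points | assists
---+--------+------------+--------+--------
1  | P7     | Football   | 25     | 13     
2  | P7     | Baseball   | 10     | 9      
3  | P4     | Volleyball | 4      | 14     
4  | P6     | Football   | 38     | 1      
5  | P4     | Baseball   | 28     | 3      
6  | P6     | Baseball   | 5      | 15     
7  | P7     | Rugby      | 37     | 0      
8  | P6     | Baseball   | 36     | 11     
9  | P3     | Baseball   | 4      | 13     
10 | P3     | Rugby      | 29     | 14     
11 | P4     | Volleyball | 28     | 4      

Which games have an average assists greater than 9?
SELECT game, AVG(assists)
FROM scores
GROUP BY game
HAVING AVG(assists) > 9

Result:
  Baseball: avg=10.20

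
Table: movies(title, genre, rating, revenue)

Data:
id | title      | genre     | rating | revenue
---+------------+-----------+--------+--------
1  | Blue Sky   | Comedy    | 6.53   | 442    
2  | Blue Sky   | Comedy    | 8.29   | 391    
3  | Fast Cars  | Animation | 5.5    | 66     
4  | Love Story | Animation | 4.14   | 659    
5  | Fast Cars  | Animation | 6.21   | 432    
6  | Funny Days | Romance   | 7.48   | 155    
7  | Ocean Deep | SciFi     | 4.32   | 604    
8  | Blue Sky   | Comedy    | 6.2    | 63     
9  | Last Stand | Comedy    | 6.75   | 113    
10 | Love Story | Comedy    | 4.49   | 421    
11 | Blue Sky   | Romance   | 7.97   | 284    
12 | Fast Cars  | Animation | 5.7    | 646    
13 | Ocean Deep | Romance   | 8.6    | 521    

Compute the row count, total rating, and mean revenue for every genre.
SELECT genre,
       COUNT(*) as cnt,
       SUM(rating) as total_rating,
       AVG(revenue) as avg_revenue
FROM movies
GROUP BY genre

Result:
  Animation: 4 records, 21.55 total rating, 450.75 avg revenue
  Comedy: 5 records, 32.26 total rating, 286.00 avg revenue
  Romance: 3 records, 24.05 total rating, 320.00 avg revenue
  SciFi: 1 records, 4.32 total rating, 604.00 avg revenue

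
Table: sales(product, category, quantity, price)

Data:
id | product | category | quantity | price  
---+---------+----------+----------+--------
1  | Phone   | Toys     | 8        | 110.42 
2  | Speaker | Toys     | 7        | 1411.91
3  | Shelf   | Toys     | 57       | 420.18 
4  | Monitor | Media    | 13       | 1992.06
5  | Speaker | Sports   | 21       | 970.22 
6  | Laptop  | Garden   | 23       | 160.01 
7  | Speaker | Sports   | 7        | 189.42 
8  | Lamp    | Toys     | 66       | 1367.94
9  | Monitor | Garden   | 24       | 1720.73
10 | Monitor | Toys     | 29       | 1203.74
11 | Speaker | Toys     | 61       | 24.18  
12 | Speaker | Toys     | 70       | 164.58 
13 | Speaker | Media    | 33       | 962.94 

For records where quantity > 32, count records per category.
SELECT category, COUNT(*)
FROM sales
WHERE quantity > 32
GROUP BY category

Note: WHERE filters rows before grouping.

Result:
  Media: 1
  Toys: 4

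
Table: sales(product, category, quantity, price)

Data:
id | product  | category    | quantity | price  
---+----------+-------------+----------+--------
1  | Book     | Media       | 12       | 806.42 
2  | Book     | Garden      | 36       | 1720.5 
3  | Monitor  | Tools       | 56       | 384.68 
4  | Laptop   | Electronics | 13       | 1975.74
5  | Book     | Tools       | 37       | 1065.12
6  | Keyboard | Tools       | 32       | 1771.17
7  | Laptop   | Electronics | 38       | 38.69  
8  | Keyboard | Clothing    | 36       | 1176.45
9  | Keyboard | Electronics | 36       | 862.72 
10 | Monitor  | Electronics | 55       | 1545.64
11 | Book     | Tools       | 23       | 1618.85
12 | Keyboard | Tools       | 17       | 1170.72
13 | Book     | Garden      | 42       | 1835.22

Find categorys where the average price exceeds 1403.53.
SELECT category, AVG(price)
FROM sales
GROUP BY category
HAVING AVG(price) > 1403.53

Result:
  Garden: avg=1777.86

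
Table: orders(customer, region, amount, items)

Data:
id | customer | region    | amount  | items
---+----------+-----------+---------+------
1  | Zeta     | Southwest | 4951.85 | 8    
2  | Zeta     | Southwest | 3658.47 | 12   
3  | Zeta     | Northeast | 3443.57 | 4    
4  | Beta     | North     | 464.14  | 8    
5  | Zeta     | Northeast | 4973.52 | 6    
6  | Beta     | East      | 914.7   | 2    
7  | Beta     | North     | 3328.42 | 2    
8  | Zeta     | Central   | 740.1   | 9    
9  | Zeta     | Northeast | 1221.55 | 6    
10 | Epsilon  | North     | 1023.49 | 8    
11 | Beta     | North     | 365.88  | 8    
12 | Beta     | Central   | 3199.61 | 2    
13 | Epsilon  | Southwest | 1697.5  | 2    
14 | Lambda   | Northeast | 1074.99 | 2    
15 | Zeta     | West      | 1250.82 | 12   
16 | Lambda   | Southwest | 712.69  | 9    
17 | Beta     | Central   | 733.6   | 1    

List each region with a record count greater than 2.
SELECT region, COUNT(*) as cnt
FROM orders
GROUP BY region
HAVING COUNT(*) > 2

Result:
  Central: 3
  North: 4
  Northeast: 4
  Southwest: 4

Note: HAVING filters groups after aggregation, WHERE filters rows before.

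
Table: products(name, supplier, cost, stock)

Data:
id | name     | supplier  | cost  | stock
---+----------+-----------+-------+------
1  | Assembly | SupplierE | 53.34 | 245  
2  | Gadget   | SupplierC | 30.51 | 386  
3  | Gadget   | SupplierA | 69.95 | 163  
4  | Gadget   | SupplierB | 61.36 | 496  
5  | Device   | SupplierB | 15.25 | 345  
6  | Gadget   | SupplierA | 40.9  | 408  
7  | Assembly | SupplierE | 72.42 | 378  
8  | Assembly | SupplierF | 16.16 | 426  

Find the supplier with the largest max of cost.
SELECT supplier, MAX(cost) as val
FROM products
GROUP BY supplier
ORDER BY val DESC
LIMIT 1

Result: SupplierE with max(cost) = 72.42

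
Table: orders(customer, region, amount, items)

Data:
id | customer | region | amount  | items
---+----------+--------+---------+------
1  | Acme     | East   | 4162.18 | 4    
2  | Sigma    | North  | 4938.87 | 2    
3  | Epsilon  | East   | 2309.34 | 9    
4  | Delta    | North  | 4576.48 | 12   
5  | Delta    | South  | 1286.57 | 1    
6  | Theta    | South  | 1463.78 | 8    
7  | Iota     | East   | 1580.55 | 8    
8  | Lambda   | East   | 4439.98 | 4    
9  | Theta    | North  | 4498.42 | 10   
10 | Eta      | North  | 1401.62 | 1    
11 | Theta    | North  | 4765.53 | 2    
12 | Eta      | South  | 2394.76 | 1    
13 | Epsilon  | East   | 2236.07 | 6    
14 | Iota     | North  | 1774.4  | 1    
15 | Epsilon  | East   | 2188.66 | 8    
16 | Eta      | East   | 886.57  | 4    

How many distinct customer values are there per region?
SELECT region, COUNT(DISTINCT customer)
FROM orders
GROUP BY region

Result:
  East: 5 distinct
  North: 5 distinct
  South: 3 distinct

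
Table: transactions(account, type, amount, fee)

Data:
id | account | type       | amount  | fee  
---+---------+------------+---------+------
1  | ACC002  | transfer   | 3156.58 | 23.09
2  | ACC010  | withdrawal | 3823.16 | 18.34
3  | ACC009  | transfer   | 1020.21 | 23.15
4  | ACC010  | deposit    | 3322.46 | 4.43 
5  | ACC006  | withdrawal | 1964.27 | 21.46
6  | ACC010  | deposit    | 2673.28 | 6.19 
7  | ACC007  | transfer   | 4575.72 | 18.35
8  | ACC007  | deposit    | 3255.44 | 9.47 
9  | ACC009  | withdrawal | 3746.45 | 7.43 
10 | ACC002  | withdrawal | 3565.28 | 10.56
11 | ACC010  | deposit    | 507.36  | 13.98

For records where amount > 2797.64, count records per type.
SELECT type, COUNT(*)
FROM transactions
WHERE amount > 2797.64
GROUP BY type

Note: WHERE filters rows before grouping.

Result:
  deposit: 2
  transfer: 2
  withdrawal: 3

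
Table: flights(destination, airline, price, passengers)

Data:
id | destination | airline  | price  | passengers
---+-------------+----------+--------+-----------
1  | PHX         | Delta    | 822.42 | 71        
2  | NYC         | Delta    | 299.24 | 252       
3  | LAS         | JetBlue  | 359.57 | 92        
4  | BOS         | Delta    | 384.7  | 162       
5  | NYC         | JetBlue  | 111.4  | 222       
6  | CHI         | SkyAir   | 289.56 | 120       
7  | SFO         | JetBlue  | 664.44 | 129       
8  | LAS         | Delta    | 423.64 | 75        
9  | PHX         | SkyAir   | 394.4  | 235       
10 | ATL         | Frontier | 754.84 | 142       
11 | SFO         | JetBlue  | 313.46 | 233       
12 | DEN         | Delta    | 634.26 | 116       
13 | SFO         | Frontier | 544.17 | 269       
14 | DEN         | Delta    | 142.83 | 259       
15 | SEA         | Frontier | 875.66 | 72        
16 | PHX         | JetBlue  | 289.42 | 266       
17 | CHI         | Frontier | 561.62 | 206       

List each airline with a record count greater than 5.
SELECT airline, COUNT(*) as cnt
FROM flights
GROUP BY airline
HAVING COUNT(*) > 5

Result:
  Delta: 6

Note: HAVING filters groups after aggregation, WHERE filters rows before.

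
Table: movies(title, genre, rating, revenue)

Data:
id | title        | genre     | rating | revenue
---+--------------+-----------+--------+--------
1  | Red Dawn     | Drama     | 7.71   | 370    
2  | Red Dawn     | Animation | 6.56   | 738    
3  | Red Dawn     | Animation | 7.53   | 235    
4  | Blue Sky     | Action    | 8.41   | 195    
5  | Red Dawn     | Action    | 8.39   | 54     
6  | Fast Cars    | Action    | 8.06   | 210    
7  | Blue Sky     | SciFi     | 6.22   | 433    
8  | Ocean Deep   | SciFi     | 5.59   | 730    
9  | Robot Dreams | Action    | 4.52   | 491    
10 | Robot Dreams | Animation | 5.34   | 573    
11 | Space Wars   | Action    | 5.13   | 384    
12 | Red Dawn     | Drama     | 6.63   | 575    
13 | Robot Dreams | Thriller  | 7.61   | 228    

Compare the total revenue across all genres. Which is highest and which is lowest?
SELECT genre, SUM(revenue)
FROM movies
GROUP BY genre
ORDER BY SUM(revenue)

All groups:
  Thriller: 228
  Drama: 945
  SciFi: 1163
  Action: 1334
  Animation: 1546

Highest: Animation (1546)
Lowest: Thriller (228)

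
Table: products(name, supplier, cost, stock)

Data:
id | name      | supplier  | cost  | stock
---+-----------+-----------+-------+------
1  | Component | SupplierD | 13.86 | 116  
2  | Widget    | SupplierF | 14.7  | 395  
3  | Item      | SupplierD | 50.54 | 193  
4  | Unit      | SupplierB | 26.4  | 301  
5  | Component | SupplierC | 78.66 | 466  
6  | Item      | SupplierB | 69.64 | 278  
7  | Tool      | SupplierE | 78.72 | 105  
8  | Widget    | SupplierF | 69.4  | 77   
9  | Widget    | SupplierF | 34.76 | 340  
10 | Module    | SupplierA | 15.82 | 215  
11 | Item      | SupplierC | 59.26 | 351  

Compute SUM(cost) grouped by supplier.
SELECT supplier, SUM(cost) as result
FROM products
GROUP BY supplier

Result:
  SupplierA: 15.82
  SupplierB: 96.04
  SupplierC: 137.92
  SupplierD: 64.40
  SupplierE: 78.72
  SupplierF: 118.86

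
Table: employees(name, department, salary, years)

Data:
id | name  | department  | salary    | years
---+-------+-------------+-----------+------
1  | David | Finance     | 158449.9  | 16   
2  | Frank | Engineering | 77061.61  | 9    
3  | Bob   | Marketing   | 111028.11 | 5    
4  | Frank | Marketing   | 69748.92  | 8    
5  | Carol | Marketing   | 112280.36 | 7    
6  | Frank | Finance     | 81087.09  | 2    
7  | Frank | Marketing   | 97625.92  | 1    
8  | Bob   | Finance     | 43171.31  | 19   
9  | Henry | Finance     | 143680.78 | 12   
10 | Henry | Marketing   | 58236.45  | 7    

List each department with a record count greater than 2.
SELECT department, COUNT(*) as cnt
FROM employees
GROUP BY department
HAVING COUNT(*) > 2

Result:
  Finance: 4
  Marketing: 5

Note: HAVING filters groups after aggregation, WHERE filters rows before.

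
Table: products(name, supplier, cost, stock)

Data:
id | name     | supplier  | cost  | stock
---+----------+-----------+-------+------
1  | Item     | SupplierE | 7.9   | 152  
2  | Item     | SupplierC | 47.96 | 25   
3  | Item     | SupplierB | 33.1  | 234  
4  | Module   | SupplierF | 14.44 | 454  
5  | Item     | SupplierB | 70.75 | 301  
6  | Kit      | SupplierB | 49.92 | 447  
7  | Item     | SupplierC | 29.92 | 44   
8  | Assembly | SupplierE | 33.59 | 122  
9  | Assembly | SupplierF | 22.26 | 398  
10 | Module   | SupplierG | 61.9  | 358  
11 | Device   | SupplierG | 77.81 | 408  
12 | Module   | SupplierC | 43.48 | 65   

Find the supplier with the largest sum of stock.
SELECT supplier, SUM(stock) as val
FROM products
GROUP BY supplier
ORDER BY val DESC
LIMIT 1

Result: SupplierB with sum(stock) = 982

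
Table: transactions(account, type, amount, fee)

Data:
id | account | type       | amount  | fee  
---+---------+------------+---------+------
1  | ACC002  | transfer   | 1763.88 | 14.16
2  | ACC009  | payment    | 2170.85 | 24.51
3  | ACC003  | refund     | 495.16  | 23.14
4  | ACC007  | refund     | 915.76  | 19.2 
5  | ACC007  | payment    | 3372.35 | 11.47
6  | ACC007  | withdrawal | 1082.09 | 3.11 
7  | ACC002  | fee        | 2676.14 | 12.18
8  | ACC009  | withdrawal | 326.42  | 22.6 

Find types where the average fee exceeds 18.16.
SELECT type, AVG(fee)
FROM transactions
GROUP BY type
HAVING AVG(fee) > 18.16

Result:
  refund: avg=21.17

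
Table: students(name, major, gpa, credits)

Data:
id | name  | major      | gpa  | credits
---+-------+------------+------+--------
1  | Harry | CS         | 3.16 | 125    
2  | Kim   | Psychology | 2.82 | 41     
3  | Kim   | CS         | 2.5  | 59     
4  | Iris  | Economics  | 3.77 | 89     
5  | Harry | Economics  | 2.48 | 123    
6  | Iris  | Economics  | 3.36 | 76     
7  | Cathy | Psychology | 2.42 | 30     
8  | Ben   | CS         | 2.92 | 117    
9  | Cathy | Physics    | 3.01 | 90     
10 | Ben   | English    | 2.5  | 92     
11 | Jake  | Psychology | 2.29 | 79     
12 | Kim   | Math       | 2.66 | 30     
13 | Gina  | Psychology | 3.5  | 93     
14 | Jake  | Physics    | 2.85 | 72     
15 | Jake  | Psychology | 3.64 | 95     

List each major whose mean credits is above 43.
SELECT major, AVG(credits)
FROM students
GROUP BY major
HAVING AVG(credits) > 43

Result:
  CS: avg=100.33
  Economics: avg=96.00
  English: avg=92.00
  Physics: avg=81.00
  Psychology: avg=67.60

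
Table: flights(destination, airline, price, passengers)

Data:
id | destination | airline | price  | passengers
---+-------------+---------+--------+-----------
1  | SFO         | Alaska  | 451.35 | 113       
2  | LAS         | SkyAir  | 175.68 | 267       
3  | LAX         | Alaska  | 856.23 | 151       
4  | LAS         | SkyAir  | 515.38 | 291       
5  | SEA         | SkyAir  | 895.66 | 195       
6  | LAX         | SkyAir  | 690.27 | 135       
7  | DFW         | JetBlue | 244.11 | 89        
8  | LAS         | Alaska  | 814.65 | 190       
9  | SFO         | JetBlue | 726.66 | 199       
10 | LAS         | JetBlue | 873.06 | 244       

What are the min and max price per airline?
SELECT airline, MIN(price), MAX(price)
FROM flights
GROUP BY airline

Result:
  Alaska: min=451.35, max=856.23
  JetBlue: min=244.11, max=873.06
  SkyAir: min=175.68, max=895.66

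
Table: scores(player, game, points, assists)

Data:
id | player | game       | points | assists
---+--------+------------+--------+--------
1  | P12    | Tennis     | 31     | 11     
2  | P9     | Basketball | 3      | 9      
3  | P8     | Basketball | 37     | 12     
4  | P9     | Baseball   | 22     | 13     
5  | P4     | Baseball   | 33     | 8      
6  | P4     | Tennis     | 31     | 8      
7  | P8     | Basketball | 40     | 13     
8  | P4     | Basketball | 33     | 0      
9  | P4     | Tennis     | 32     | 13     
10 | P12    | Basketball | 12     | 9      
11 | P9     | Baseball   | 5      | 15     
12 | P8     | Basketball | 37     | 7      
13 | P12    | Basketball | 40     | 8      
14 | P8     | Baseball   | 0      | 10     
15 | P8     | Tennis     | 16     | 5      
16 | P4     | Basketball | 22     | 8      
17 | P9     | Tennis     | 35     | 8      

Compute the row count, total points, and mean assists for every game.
SELECT game,
       COUNT(*) as cnt,
       SUM(points) as total_points,
       AVG(assists) as avg_assists
FROM scores
GROUP BY game

Result:
  Baseball: 4 records, 60 total points, 11.50 avg assists
  Basketball: 8 records, 224 total points, 8.25 avg assists
  Tennis: 5 records, 145 total points, 9.00 avg assists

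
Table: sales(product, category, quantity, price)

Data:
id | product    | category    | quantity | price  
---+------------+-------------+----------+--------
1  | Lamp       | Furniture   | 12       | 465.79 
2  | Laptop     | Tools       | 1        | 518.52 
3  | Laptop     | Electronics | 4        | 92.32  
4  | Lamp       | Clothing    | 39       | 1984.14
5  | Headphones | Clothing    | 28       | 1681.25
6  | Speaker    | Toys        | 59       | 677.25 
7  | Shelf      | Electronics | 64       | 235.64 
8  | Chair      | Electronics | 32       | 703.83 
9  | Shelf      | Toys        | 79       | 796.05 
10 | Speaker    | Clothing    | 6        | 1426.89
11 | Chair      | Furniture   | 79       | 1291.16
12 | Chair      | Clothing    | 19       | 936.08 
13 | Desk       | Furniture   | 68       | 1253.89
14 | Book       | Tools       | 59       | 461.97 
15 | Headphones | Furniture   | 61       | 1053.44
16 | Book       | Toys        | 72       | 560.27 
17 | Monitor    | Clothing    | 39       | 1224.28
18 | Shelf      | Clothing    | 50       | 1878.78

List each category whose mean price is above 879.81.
SELECT category, AVG(price)
FROM sales
GROUP BY category
HAVING AVG(price) > 879.81

Result:
  Clothing: avg=1521.90
  Furniture: avg=1016.07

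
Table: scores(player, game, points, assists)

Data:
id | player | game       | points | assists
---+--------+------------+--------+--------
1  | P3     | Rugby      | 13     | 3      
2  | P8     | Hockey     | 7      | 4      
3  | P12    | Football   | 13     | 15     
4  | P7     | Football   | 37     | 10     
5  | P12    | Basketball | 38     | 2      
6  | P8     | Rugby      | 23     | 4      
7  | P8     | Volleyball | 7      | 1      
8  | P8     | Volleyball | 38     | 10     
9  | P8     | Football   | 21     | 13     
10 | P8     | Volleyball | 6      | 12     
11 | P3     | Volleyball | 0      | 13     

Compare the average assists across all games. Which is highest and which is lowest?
SELECT game, AVG(assists)
FROM scores
GROUP BY game
ORDER BY AVG(assists)

All groups:
  Basketball: 2.00
  Rugby: 3.50
  Hockey: 4.00
  Volleyball: 9.00
  Football: 12.67

Highest: Football (12.67)
Lowest: Basketball (2.00)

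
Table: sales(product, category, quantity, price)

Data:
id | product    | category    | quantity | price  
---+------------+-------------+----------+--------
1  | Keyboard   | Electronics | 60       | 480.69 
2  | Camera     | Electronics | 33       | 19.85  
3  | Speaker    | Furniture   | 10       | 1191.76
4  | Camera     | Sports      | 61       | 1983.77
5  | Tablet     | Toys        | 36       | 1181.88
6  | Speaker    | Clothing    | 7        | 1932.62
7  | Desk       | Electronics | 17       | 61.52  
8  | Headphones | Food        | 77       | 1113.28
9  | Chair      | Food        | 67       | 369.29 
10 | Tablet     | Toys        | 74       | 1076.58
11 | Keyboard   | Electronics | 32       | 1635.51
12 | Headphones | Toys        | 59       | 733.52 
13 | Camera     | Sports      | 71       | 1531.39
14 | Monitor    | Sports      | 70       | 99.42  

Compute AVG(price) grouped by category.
SELECT category, AVG(price) as result
FROM sales
GROUP BY category

Result:
  Clothing: 1932.62
  Electronics: 549.39
  Food: 741.29
  Furniture: 1191.76
  Sports: 1204.86
  Toys: 997.33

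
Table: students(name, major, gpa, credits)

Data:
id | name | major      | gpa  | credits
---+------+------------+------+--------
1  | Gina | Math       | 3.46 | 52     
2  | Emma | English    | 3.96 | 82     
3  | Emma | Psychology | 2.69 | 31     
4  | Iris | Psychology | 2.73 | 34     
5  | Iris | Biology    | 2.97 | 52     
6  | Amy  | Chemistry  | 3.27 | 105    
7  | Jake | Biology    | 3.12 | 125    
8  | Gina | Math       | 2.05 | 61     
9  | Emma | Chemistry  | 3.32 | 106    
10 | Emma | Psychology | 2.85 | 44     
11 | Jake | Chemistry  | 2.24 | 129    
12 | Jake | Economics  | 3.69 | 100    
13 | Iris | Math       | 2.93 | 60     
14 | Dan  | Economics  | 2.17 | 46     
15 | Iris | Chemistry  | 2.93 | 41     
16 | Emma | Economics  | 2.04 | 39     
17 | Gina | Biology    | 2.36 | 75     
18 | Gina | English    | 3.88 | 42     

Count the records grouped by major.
SELECT major, COUNT(*) as count
FROM students
GROUP BY major

Result:
  Biology: 3
  Chemistry: 4
  Economics: 3
  English: 2
  Math: 3
  Psychology: 3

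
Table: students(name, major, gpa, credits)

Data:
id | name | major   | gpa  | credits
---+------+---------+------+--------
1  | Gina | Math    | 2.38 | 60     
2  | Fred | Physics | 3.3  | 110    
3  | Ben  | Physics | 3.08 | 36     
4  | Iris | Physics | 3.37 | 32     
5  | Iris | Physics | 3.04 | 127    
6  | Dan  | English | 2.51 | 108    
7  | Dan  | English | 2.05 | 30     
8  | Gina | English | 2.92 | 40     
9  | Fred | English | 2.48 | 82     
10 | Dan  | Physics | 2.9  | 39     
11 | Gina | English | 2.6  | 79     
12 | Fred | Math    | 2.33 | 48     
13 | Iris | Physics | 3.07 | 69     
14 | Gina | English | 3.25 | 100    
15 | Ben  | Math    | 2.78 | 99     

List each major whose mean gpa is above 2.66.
SELECT major, AVG(gpa)
FROM students
GROUP BY major
HAVING AVG(gpa) > 2.66

Result:
  Physics: avg=3.13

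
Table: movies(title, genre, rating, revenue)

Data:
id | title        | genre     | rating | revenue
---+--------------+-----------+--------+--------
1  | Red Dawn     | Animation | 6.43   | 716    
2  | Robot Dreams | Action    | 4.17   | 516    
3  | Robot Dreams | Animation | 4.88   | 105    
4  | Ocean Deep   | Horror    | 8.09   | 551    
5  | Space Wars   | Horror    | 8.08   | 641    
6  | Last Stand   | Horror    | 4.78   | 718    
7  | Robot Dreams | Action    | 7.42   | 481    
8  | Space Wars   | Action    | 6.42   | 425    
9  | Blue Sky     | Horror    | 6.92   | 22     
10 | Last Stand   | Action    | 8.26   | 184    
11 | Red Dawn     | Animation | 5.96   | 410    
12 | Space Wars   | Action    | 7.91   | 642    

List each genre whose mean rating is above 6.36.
SELECT genre, AVG(rating)
FROM movies
GROUP BY genre
HAVING AVG(rating) > 6.36

Result:
  Action: avg=6.84
  Horror: avg=6.97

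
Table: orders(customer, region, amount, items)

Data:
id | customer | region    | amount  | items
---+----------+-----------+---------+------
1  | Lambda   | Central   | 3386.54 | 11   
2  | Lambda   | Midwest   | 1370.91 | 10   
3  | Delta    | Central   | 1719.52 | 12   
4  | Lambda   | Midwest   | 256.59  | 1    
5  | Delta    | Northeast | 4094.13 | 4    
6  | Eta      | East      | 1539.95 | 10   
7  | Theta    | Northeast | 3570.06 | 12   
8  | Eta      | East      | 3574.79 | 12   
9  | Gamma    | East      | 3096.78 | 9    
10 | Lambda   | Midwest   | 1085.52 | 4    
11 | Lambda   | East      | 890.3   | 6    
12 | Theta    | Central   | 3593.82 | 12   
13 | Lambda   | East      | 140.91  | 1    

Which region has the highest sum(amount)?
SELECT region, SUM(amount) as val
FROM orders
GROUP BY region
ORDER BY val DESC
LIMIT 1

Result: East with sum(amount) = 9242.73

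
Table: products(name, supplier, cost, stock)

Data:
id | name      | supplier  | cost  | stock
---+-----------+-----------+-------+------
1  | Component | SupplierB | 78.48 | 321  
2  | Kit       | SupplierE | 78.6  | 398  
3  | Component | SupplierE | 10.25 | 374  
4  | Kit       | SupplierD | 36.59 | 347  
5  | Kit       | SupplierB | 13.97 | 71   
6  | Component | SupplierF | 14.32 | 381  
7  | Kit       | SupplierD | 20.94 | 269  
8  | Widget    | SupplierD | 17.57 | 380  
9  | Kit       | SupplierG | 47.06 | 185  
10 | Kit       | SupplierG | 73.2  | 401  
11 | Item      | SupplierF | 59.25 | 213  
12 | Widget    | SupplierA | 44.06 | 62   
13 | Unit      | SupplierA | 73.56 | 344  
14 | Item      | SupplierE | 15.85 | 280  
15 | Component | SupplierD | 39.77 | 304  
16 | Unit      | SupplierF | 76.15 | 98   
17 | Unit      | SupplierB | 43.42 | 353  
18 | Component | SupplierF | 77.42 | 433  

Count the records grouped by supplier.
SELECT supplier, COUNT(*) as count
FROM products
GROUP BY supplier

Result:
  SupplierA: 2
  SupplierB: 3
  SupplierD: 4
  SupplierE: 3
  SupplierF: 4
  SupplierG: 2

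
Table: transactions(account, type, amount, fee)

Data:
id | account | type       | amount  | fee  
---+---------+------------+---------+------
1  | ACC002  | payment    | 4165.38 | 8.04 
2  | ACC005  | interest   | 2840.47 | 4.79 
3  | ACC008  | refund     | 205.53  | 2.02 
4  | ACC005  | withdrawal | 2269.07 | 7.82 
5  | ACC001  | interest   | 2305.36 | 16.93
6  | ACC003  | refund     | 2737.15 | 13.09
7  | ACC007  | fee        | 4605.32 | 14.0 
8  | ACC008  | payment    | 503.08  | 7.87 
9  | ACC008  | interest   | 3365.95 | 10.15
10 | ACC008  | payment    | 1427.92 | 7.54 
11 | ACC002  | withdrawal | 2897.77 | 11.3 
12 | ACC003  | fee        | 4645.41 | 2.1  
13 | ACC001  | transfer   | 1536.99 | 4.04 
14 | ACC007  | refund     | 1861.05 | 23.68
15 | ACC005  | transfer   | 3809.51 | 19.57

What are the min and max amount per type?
SELECT type, MIN(amount), MAX(amount)
FROM transactions
GROUP BY type

Result:
  fee: min=4605.32, max=4645.41
  interest: min=2305.36, max=3365.95
  payment: min=503.08, max=4165.38
  refund: min=205.53, max=2737.15
  transfer: min=1536.99, max=3809.51
  withdrawal: min=2269.07, max=2897.77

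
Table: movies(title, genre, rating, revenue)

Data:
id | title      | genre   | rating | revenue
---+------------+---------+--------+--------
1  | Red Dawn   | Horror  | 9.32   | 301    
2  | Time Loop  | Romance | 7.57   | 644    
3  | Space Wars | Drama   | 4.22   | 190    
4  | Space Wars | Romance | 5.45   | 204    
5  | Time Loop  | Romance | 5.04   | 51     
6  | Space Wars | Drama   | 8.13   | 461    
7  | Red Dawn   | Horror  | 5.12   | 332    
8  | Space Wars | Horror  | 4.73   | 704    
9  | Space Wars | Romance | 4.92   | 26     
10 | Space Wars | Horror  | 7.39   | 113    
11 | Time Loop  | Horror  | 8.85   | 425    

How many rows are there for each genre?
SELECT genre, COUNT(*) as count
FROM movies
GROUP BY genre

Result:
  Drama: 2
  Horror: 5
  Romance: 4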